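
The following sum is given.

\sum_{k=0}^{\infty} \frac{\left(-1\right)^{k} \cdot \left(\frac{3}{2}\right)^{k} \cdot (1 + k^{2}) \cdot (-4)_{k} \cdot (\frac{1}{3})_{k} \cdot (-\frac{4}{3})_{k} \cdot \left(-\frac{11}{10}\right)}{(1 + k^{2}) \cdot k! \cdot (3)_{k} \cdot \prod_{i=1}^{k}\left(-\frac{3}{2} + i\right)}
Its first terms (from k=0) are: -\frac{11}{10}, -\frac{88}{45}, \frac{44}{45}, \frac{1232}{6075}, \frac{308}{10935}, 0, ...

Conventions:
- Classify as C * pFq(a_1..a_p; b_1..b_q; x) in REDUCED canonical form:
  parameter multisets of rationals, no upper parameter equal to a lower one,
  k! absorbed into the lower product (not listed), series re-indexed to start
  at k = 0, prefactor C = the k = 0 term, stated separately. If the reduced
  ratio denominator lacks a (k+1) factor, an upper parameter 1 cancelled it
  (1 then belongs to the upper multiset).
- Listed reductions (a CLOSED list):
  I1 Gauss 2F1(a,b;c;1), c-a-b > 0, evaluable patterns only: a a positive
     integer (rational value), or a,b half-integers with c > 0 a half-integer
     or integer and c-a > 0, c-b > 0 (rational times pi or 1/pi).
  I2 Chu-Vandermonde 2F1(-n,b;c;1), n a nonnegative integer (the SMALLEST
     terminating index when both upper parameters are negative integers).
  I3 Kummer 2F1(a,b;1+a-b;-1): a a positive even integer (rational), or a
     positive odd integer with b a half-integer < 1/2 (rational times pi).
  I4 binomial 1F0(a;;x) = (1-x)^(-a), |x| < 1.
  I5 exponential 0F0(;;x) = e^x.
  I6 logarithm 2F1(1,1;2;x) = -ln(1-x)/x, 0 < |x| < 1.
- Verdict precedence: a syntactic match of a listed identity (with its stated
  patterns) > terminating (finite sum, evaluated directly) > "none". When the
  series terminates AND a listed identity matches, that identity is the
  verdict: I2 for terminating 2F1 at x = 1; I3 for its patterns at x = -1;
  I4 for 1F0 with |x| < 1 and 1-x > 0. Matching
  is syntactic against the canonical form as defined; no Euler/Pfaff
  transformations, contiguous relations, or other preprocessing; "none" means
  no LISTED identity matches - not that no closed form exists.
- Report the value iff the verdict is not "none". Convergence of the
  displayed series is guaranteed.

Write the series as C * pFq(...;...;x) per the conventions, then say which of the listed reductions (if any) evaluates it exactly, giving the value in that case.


Structural cue: with t_0 = -\frac{11}{10}, the (-1)^k factor (C = -11/10, x = -3/2) folds into the argument's sign.
Term ratio: r(k) = -\frac{3}{2} * (k-4) (k-\frac{4}{3}) (k+\frac{1}{3}) / [(k-\frac{1}{2}) (k+3) (k+1)] ; factor over Q: parameters, x = -\frac{3}{2}, and C = -\frac{11}{10}.

x = -\frac{3}{2} here; the reduced form reads 3F2, upper {-4, -\frac{4}{3}, \frac{1}{3}}, lower {-\frac{1}{2}, 3}, C = -\frac{11}{10}. Verdict: terminating. (-4)_k vanishes past k = 4, leaving a 5-term sum, computed directly. Exact value: -\frac{201949}{109350}.


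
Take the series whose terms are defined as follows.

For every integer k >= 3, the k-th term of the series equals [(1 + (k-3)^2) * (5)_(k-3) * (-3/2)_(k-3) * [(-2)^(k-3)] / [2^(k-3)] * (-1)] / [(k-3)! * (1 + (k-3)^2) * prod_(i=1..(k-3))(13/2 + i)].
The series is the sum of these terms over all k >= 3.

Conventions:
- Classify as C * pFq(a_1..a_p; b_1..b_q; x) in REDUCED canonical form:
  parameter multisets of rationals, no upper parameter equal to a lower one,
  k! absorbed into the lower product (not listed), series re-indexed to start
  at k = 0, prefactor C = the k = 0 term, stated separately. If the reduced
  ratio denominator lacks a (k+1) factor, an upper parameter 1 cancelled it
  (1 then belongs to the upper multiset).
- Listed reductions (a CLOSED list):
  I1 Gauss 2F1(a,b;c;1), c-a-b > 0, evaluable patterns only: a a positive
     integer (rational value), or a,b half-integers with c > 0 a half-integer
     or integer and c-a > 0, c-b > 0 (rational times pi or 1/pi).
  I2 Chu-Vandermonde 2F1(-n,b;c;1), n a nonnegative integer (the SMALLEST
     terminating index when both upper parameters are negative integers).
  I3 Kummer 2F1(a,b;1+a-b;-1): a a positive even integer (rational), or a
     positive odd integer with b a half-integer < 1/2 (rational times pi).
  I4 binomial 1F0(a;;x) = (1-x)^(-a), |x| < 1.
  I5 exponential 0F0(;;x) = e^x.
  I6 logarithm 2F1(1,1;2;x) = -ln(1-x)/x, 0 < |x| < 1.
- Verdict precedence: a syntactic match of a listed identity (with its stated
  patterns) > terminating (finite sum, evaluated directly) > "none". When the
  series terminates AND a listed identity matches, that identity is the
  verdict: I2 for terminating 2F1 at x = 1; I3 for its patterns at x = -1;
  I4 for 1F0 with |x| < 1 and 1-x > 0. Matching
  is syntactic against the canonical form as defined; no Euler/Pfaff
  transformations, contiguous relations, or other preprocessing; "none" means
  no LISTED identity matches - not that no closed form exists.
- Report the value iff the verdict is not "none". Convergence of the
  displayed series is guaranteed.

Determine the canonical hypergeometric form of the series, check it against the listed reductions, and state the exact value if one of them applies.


With C = -1: the canonical form is 2F1(-3/2, 5; 15/2; -1). Verdict (x = -1): the Kummer evaluation I3 applies (x = -1; c = 15/2 equals 1+a-b for upper {-3/2, 5}: listed pattern). Its exact value is (-45045/65536) * pi.

The tell: t_0 being -1, the two k-th powers (C = -1) combine into one argument.
Step ratio: r(k) = (-1) * (k-3/2) (k+5) / [(k+15/2) (k+1)] - rational in k, leading ratio (-1); with t_0 = -1, classification follows.


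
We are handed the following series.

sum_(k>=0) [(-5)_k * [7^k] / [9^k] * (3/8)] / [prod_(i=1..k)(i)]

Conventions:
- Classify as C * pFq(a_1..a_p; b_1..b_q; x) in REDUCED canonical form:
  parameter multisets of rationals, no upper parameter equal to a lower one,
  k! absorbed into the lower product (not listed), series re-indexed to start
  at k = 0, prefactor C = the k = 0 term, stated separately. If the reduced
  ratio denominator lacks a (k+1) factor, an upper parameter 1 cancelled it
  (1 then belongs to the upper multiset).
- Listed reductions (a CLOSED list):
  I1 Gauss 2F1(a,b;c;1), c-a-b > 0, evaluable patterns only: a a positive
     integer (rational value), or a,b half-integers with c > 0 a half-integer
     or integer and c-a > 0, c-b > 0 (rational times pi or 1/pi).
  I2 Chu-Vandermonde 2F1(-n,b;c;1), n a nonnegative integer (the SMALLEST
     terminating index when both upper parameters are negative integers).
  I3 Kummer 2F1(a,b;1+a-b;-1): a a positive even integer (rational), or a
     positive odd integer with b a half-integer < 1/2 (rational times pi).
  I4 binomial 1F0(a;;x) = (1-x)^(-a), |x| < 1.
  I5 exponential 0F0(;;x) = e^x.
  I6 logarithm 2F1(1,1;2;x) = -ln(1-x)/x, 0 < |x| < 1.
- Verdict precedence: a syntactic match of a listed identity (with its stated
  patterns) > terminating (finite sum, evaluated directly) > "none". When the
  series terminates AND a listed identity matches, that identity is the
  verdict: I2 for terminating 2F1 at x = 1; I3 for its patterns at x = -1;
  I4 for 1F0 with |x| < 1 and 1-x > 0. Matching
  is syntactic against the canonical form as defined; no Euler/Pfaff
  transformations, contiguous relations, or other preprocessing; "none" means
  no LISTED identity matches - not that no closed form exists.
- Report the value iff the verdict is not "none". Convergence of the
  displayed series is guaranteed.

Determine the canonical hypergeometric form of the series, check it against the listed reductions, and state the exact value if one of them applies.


At argument 7/9: a 1F0 with upper {-5}, lower {-}, scaled by C = 3/8. Verdict: this is binomial (I4) (the 1F0 binomial series: exponent 5, x = 7/9). Exact value: 4/19683.

The tell: from the first term 3/8: the product of the first k integers (prefactor 3/8) is k!.
Adjacent-term ratio: r(k) = (7/9) * (k-5) / [(k+1)] - rational in k. x = (7/9); t_0 = 3/8; negate the roots.


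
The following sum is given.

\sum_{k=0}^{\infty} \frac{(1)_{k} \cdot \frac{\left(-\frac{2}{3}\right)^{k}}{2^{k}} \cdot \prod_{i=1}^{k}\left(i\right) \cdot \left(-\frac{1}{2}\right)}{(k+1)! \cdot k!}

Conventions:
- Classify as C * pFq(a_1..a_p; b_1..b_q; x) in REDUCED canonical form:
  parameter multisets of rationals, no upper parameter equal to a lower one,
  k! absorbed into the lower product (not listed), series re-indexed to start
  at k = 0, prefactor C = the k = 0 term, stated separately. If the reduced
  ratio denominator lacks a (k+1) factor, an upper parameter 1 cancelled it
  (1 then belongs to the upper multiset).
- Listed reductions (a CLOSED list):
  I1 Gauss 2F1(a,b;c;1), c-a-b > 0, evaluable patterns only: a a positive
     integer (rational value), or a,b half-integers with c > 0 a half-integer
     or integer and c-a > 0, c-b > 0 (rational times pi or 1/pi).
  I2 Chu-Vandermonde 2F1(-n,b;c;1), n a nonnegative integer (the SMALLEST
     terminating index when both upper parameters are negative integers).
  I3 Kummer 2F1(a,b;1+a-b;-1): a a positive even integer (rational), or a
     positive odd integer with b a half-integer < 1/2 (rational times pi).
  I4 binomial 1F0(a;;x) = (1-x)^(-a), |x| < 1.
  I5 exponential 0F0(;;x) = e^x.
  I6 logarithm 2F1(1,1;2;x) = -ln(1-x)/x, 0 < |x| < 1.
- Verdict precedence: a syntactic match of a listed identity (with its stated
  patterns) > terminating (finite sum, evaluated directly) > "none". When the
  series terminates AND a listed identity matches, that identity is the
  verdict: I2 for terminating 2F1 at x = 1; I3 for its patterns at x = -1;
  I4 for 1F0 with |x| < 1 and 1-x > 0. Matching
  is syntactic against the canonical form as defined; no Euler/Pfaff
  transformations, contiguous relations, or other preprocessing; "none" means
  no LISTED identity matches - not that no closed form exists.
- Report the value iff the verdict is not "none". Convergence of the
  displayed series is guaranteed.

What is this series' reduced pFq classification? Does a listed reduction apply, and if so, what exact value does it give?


Canonical form: C = -\frac{1}{2} times 2F1 with upper {1, 1}, lower {2}, x = -\frac{1}{3}. Verdict: the I6 logarithm reduction applies (the logarithm: parameters (1,1;2), x = -\frac{1}{3}). Value: \left(-\frac{3}{2}\right) \cdot \ln\left(\frac{4}{3}\right).

Key observation: x = -\frac{1}{3} and the two k-th powers (C = -1/2, x = -1/3) combine into one argument.
Step ratio: r(k) = -\frac{1}{3} * (k+1) (k+1) / [(k+2) (k+1)] - rational in k. x = -\frac{1}{3}; t_0 = -\frac{1}{2}; negate the roots.


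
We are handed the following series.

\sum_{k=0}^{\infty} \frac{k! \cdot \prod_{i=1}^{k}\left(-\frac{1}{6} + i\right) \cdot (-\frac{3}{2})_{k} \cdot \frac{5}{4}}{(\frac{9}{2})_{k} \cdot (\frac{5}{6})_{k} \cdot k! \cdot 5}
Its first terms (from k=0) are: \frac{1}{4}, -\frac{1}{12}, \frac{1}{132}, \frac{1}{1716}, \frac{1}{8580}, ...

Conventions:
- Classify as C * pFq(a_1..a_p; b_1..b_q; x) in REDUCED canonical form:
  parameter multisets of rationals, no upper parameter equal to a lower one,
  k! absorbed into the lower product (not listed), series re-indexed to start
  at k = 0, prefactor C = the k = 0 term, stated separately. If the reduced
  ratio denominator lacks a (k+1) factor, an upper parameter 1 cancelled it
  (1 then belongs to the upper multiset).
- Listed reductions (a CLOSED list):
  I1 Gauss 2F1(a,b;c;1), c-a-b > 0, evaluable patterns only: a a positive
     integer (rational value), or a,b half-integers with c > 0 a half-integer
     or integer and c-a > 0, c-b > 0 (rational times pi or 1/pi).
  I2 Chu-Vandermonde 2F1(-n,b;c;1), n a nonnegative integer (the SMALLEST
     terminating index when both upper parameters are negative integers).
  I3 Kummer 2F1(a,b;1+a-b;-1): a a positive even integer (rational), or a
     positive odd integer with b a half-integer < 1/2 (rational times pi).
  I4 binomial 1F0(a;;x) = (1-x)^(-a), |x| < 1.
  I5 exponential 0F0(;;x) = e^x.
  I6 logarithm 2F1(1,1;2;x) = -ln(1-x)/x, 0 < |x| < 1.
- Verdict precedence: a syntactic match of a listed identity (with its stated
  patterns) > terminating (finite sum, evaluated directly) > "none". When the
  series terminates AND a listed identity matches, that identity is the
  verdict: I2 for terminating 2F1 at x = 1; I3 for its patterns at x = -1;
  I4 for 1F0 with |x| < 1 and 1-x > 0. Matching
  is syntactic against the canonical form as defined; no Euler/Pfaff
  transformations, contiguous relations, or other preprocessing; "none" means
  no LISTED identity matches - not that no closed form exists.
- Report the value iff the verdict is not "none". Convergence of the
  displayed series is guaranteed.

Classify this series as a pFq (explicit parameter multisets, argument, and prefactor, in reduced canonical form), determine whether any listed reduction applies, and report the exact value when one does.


The tell: from the first term \frac{1}{4}: the parameter 5/6 appears in both the upper and lower lists and cancels.
Step ratio: r(k) = 1 * (k-\frac{3}{2}) (k+1) / [(k+\frac{9}{2}) (k+1)] - rational in k, leading ratio 1; with t_0 = \frac{1}{4}, classification follows.

x = 1 here; the reduced form reads 2F1, upper {-\frac{3}{2}, 1}, lower {\frac{9}{2}}, C = \frac{1}{4}. Verdict: Gauss's theorem (I1) applies (x = 1: the Gamma ratio telescopes since c-a-b = 5 > 0 and a = 1 in Z>0). Value: \frac{7}{40}.


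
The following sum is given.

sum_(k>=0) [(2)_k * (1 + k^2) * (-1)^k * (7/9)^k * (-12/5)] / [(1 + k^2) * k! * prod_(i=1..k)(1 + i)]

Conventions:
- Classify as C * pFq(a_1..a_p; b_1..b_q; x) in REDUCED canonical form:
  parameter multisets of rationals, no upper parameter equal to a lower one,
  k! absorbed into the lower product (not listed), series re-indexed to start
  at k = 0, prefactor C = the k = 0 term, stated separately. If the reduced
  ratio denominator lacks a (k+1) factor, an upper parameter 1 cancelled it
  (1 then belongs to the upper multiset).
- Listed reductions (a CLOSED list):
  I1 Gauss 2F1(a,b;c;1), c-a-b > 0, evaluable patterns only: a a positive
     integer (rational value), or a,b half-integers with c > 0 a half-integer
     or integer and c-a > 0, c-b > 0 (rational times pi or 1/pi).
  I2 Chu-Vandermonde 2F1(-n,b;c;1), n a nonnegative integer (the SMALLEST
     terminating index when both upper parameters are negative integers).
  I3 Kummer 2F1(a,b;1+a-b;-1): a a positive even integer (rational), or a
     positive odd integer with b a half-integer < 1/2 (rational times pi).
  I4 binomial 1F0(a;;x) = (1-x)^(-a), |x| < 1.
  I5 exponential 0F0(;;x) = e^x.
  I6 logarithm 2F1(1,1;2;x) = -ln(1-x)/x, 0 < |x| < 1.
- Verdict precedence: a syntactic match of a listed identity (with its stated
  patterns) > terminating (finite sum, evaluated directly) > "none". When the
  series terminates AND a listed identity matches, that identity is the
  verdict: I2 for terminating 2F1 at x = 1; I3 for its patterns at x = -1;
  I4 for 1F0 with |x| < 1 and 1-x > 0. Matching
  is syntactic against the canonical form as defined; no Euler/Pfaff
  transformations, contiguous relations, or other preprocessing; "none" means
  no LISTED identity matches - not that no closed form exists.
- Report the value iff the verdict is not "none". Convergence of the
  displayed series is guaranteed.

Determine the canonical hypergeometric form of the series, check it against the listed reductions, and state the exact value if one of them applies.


The tell: with t_0 = -12/5, the lower running product (C = -12/5, x = -7/9) is a rising factorial.
Ratio: r(k) = (-7/9) * 1 / [(k+1)] - rational in k, leading ratio (-7/9); with t_0 = -12/5, classification follows.

At argument -7/9: a 0F0 with upper {-}, lower {-}, scaled by C = -12/5. Verdict at x = -7/9: the exponential series (I5) matches (the 0F0 exponential series at x = -7/9). Sum: (-12/5) * e^(-7/9).


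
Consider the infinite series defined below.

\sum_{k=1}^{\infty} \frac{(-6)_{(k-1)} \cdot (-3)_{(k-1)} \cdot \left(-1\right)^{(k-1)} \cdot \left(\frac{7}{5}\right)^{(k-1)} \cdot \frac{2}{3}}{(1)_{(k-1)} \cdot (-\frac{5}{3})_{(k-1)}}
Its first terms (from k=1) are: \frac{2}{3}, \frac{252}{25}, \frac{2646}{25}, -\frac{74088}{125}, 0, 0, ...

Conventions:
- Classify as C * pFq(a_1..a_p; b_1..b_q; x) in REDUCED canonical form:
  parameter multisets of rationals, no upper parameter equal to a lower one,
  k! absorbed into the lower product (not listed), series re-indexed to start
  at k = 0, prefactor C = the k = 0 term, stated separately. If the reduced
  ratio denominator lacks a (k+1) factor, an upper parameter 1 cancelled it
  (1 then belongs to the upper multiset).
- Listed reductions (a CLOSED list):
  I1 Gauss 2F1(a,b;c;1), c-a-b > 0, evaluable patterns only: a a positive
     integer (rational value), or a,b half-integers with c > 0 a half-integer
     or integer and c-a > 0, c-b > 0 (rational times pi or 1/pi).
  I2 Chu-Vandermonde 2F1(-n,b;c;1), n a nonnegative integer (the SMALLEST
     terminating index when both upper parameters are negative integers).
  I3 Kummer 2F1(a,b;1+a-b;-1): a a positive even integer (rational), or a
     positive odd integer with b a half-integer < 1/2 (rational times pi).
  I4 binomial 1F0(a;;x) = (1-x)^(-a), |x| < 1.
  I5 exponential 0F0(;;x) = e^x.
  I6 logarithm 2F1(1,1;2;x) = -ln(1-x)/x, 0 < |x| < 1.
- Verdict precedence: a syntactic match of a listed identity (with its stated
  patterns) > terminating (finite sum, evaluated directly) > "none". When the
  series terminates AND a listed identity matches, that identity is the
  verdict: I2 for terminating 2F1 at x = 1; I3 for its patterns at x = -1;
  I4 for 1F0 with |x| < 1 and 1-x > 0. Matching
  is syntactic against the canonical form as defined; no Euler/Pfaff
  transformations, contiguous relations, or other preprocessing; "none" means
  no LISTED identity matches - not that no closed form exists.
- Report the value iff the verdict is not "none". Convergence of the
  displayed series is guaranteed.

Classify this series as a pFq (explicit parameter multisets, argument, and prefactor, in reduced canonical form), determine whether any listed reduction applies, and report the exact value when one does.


With C = \frac{2}{3}: the canonical form is 2F1(-6, -3; -\frac{5}{3}; -\frac{7}{5}). Verdict: terminating - no listed pattern fits, but -3 in the upper list cuts the series at k = 3; direct evaluation. Sum: -\frac{178544}{375}.

Key step: t_0 being \frac{2}{3}, (1)_k (prefactor 2/3) is k! itself.
Consecutive-term ratio: r(k) = -\frac{7}{5} * (k-6) (k-3) / [(k-\frac{5}{3}) (k+1)] - rational in k, leading ratio -\frac{7}{5}; with t_0 = \frac{2}{3}, classification follows.


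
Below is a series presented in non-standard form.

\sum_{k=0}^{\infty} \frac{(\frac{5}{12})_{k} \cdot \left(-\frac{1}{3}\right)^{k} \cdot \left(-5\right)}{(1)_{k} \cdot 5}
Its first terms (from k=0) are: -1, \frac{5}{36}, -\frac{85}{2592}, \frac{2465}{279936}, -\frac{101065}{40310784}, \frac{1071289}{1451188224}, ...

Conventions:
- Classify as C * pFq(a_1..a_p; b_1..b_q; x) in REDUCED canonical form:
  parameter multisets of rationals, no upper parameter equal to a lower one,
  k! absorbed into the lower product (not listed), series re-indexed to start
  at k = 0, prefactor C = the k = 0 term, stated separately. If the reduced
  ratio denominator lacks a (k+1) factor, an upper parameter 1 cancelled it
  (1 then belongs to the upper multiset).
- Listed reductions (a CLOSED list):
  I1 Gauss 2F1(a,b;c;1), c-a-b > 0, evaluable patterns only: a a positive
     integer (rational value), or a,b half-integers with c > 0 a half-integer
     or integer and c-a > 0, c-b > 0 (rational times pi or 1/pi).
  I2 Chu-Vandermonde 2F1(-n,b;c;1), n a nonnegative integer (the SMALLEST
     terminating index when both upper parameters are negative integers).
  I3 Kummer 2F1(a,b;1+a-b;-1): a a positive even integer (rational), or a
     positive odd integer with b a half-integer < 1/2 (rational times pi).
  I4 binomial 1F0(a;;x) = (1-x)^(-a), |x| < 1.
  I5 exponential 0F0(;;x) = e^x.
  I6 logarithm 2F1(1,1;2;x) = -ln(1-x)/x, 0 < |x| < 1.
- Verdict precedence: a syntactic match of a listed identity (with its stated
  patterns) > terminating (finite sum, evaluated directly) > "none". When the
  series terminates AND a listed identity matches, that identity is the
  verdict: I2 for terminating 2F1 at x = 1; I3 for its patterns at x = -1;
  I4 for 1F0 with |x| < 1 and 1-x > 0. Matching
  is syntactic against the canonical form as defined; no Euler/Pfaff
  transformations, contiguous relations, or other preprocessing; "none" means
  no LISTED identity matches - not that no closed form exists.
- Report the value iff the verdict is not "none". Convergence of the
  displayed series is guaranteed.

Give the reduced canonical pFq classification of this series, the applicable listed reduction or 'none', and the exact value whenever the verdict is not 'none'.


The tell: from the first term -1: the constant factors (C = -1) combine into one prefactor.
Ratio: r(k) = -\frac{1}{3} * (k+\frac{5}{12}) / [(k+1)] ; factor over Q: parameters, x = -\frac{1}{3}, and C = -1.

Classification (C = -1): 1F0 with upper {\frac{5}{12}}, lower {-}, argument x = -\frac{1}{3}. Verdict: binomial (I4) applies (the 1F0 binomial series: exponent -5/12, x = -\frac{1}{3}). Hence: \left(-1\right) \cdot \left(\frac{4}{3}\right)^{-\frac{5}{12}}.


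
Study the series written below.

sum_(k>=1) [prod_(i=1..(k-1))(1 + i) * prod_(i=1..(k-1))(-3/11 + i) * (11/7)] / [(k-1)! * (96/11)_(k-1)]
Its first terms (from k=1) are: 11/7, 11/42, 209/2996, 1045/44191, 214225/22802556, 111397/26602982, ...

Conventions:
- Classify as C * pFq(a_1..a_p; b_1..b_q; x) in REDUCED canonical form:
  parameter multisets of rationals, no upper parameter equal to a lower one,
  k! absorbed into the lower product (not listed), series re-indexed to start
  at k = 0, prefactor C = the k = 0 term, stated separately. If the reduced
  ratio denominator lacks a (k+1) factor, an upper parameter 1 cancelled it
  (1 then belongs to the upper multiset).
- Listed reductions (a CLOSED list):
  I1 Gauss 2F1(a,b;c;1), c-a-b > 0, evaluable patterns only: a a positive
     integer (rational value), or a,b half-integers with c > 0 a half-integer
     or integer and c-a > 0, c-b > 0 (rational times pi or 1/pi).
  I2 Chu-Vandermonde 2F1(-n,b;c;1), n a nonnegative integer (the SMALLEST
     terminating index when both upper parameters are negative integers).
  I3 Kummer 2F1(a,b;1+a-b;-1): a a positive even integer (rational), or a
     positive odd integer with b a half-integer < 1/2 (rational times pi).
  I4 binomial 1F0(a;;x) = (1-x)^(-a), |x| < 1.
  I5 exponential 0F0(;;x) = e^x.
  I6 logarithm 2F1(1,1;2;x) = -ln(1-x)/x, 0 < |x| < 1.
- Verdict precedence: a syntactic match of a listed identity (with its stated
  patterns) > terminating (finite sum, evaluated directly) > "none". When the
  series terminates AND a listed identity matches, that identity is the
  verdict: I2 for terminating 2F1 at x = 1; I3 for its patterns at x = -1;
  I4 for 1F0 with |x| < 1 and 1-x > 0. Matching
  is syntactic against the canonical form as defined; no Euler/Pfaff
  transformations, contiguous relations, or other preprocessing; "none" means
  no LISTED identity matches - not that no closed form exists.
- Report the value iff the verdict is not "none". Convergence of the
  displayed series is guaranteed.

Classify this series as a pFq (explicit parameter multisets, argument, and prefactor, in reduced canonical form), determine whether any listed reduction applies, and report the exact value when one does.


With C = 11/7: the canonical form is 2F1(8/11, 2; 96/11; 1). Verdict: Gauss's theorem (I1) applies (x = 1: the Gamma ratio telescopes since c-a-b = 6 > 0 and a = 2 in Z>0). Value: 3145/1617.

Key observation: x = 1 and the running product (prefactor 11/7) telescopes to a rising factorial.
Consecutive-term ratio: r(k) = 1 * (k+8/11) (k+2) / [(k+96/11) (k+1)] ; factor over Q: parameters, x = 1, and C = 11/7.


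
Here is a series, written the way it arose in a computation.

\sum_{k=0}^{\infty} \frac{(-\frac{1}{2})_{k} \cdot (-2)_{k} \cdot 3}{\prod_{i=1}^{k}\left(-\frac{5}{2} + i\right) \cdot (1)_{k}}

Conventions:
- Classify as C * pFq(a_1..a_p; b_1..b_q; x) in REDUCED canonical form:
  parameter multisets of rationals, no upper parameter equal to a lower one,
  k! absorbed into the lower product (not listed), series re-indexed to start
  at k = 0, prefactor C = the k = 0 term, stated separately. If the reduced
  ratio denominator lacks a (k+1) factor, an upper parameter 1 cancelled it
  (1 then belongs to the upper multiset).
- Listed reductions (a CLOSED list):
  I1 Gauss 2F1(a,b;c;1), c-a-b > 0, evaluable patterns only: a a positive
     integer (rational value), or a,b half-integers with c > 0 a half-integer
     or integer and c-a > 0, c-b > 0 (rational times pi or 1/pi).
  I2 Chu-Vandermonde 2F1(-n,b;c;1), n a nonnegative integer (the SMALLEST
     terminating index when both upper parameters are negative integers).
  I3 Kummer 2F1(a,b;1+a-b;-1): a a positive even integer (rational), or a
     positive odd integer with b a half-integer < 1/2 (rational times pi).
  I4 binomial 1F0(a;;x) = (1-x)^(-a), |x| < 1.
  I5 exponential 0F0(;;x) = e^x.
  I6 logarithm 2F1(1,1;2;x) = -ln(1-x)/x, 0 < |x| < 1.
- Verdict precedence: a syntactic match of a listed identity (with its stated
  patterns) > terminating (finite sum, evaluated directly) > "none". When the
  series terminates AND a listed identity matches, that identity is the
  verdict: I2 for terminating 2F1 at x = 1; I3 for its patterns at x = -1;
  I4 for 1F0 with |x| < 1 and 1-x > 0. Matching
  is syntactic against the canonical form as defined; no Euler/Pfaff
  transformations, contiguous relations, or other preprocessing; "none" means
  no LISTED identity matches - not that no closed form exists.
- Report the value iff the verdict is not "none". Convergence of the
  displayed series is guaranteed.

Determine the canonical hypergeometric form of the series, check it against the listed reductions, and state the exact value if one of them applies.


Classification (C = 3): 2F1 with upper {-2, -\frac{1}{2}}, lower {-\frac{3}{2}}, argument x = 1. Verdict (x = 1): Chu-Vandermonde (I2) applies (terminating 2F1 at x = 1 with n = 2, b = -1/2, c = -\frac{3}{2}). Value: 0.

Structural cue: t_0 = 3 here, and the lower running product (C = 3) is a rising factorial.
Step ratio: r(k) = 1 * (k-2) (k-\frac{1}{2}) / [(k-\frac{3}{2}) (k+1)] - poly over poly, x = 1 from leading terms; C = 3 at k = 0.


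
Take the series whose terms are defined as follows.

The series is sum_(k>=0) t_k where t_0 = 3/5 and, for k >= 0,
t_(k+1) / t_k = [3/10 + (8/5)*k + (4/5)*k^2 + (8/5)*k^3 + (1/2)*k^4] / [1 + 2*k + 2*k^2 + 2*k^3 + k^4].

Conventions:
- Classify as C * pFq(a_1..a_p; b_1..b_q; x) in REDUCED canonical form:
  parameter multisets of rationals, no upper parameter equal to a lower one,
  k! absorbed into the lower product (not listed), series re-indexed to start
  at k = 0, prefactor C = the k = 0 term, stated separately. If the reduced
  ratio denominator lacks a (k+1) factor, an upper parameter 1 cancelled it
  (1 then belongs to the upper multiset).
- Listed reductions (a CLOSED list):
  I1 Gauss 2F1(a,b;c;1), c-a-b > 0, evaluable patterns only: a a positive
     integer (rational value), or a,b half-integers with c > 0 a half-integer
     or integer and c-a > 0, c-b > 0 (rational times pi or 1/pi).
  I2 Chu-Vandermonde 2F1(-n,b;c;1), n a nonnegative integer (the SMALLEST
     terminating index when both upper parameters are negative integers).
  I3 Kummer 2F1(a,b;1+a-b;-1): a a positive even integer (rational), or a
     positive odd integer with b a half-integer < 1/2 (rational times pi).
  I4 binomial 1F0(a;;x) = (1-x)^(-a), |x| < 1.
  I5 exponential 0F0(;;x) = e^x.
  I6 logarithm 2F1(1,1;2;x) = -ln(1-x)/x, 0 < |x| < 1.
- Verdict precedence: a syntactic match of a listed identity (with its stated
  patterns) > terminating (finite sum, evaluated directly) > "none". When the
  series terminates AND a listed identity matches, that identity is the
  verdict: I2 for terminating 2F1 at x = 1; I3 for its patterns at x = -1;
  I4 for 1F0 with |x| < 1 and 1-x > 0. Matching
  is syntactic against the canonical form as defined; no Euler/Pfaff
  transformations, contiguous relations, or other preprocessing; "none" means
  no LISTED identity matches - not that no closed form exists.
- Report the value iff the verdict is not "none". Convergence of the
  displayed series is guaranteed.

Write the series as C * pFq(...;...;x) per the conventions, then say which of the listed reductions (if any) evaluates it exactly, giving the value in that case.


With C = 3/5: the canonical form is 2F1(1/5, 3; 1; 1/2). Verdict: none here - no I1-I6 shape fits x = 1/2 with lower {1}.

Key observation: x = (1/2) and factor the ratio over Q (prefactor 3/5): negated roots = parameters.
Term ratio: r(k) = (1/2) * (k+1/5) (k+3) / [(k+1) (k+1)] - poly over poly, x = (1/2) from leading terms; C = 3/5 at k = 0.


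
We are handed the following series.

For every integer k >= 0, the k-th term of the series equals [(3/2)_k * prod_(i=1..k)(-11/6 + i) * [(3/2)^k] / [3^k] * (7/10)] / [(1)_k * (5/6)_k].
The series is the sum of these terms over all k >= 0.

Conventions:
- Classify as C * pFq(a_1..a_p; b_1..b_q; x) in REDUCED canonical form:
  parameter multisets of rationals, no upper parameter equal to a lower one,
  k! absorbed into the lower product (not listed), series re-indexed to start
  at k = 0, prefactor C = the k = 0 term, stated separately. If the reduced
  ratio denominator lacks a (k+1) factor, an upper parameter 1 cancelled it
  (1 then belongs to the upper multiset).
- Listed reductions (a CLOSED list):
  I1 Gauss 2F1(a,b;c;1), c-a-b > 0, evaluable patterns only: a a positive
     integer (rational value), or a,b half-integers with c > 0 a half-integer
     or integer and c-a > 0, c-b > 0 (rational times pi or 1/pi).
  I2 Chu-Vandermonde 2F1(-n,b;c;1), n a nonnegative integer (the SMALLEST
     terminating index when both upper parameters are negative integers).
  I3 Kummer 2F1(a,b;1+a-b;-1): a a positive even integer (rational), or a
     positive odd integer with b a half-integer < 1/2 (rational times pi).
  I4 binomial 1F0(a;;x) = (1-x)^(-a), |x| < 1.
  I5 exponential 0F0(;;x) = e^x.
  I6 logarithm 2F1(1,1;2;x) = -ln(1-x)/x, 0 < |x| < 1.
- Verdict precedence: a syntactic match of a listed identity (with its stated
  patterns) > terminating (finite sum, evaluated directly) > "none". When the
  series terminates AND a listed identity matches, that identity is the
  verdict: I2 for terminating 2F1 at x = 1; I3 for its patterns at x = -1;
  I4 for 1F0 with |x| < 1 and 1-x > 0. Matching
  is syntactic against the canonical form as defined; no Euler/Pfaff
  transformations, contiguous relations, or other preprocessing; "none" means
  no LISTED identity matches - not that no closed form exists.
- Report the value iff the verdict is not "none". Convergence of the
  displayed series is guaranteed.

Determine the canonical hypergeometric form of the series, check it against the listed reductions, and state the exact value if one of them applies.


x = 1/2 here; the reduced form reads 2F1, upper {-5/6, 3/2}, lower {5/6}, C = 7/10. Verdict: none (x = 1/2): each listed identity misses the multisets {-5/6, 3/2} ; {5/6}.

First insight: from the first term 7/10: (1)_k (C = 7/10, x = 1/2) is k! itself.
Consecutive-term ratio: r(k) = (1/2) * (k-5/6) (k+3/2) / [(k+5/6) (k+1)] - rational in k, leading ratio (1/2); with t_0 = 7/10, classification follows.


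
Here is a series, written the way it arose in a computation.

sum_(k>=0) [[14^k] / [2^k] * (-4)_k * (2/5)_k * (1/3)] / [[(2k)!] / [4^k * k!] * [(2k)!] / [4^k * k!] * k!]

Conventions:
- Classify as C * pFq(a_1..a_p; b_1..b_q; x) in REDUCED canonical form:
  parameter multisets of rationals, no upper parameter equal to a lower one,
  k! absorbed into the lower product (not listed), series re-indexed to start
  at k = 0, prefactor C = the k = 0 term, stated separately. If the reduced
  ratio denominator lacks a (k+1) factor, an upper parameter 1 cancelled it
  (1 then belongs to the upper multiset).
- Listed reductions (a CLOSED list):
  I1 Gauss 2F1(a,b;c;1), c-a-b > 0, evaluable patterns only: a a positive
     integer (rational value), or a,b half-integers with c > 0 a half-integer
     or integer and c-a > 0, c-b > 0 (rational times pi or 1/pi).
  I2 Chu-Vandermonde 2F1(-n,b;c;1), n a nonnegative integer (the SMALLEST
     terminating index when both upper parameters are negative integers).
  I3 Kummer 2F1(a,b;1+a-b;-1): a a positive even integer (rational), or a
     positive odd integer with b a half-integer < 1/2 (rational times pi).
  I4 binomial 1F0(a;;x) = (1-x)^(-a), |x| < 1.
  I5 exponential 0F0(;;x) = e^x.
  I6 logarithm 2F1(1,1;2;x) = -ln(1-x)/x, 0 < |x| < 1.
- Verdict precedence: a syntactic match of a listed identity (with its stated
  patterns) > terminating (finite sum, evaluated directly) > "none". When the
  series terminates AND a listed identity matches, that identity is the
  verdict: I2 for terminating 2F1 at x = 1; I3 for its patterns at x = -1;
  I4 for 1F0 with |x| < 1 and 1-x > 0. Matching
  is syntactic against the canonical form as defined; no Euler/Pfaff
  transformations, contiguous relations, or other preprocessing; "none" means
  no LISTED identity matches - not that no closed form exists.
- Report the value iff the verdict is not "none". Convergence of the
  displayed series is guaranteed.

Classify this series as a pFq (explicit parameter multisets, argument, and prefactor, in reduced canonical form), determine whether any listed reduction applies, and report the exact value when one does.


With C = 1/3: the canonical form is 2F2(-4, 2/5; 1/2, 1/2; 7). Verdict: terminating - upper -4 stops the sum at k = 4; the 5 terms are added exactly. Value: -977477/140625.

Key step: t_0 = 1/3 here, and the two k-th powers (prefactor 1/3) combine into one argument.
Step ratio: r(k) = 7 * (k-4) (k+2/5) / [(k+1/2) (k+1/2) (k+1)] ; factor over Q: parameters, x = 7, and C = 1/3.


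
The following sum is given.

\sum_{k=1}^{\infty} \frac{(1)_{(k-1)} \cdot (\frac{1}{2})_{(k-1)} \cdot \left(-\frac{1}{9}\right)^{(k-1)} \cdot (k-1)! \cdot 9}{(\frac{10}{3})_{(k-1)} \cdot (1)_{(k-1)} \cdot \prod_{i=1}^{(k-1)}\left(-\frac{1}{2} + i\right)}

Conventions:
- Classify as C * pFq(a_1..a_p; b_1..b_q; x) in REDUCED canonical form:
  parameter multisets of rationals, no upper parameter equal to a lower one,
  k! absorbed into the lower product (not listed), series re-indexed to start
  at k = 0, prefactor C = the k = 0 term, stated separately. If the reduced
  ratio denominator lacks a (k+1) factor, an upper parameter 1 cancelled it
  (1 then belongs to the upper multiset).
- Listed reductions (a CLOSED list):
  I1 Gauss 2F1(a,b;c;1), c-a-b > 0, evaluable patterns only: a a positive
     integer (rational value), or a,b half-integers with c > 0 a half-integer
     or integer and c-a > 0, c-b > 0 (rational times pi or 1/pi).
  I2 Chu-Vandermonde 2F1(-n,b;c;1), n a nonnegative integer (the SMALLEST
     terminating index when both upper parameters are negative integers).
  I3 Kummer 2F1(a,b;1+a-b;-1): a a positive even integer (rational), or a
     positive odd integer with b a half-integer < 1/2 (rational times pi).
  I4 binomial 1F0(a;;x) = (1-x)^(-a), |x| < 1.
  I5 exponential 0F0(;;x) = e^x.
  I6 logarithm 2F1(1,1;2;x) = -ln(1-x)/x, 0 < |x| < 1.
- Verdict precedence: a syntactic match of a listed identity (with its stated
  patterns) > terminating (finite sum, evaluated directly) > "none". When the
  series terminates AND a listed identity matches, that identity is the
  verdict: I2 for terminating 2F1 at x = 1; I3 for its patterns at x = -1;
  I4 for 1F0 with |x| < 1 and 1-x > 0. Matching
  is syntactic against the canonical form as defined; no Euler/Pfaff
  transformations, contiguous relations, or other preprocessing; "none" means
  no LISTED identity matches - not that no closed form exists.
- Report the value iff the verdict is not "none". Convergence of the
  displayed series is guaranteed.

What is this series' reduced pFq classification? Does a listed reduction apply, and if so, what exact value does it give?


At argument -\frac{1}{9}: a 2F1 with upper {1, 1}, lower {\frac{10}{3}}, scaled by C = 9. Verdict: none. A 2F1 with upper {1, 1} fits none of I1-I6 at x = -\frac{1}{9}; the sum runs forever.

Key observation: t_0 being 9, the parameter 1/2 appears in both the upper and lower lists and cancels.
Term ratio: r(k) = -\frac{1}{9} * (k+1) (k+1) / [(k+\frac{10}{3}) (k+1)] - rational in k. x = -\frac{1}{9}; t_0 = 9; negate the roots.


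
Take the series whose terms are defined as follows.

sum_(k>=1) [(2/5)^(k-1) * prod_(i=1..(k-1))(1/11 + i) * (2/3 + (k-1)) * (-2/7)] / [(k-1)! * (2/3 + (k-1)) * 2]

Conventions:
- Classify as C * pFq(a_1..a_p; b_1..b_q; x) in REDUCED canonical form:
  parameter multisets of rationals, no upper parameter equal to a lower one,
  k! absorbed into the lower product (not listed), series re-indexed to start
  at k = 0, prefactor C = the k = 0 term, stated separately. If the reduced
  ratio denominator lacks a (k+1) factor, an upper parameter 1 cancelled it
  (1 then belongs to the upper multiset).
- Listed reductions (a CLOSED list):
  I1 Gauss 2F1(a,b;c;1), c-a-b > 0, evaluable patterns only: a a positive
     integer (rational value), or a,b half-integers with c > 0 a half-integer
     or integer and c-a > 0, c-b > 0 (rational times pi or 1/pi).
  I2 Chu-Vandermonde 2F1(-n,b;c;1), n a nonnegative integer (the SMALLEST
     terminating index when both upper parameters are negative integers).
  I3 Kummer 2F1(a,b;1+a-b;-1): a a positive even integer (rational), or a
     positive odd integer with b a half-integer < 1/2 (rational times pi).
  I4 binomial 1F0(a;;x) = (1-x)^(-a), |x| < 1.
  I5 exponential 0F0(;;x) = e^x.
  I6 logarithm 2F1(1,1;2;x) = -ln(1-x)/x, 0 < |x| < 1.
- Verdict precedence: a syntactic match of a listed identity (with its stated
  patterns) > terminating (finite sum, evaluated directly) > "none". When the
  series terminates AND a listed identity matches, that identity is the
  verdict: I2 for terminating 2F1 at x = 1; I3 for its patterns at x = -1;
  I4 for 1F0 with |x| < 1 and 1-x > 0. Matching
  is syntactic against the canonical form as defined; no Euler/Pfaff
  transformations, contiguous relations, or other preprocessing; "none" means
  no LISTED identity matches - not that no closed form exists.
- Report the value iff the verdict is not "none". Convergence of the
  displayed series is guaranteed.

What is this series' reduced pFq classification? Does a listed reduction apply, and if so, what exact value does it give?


Reduced: x = 2/5, 1F0, upper = {12/11}, lower = {-}, C = -1/7. Verdict at x = 2/5: the binomial series (I4) matches (the 1F0 binomial series: exponent -12/11, x = 2/5). Exact value: (-1/7) * (3/5)^(-12/11).

Key observation: t_0 being -1/7, striking the common factor k + 2/3 reduces the term (C = -1/7).
Adjacent-term ratio: r(k) = (2/5) * (k+12/11) / [(k+1)] ; factor over Q: parameters, x = (2/5), and C = -1/7.


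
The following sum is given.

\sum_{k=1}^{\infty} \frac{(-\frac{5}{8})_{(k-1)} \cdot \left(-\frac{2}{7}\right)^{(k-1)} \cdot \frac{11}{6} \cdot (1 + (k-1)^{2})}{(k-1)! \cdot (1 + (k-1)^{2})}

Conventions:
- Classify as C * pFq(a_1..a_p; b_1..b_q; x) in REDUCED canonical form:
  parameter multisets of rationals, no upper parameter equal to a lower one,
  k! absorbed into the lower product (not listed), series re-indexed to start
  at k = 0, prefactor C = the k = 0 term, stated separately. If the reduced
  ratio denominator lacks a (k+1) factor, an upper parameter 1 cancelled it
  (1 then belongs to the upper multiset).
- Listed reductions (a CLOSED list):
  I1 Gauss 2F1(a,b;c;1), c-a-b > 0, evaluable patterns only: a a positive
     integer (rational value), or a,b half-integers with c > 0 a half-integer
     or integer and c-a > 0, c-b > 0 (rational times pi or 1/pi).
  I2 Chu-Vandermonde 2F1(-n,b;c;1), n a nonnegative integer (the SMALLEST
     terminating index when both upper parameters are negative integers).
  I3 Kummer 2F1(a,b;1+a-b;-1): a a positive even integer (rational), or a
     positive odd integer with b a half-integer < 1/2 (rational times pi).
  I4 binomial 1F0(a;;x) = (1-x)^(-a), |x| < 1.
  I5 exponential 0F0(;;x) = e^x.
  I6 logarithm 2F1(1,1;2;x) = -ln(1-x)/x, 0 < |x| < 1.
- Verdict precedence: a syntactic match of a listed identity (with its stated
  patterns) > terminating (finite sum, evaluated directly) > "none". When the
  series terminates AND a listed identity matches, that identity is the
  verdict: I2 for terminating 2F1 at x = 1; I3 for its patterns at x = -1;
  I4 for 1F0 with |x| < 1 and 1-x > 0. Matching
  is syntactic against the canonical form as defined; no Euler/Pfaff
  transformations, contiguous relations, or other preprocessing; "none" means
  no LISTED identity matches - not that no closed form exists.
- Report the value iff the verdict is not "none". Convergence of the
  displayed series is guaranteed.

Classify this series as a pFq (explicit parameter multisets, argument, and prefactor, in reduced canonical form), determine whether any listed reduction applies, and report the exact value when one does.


Canonical form: C = \frac{11}{6} times 1F0 with upper {-\frac{5}{8}}, lower {-}, x = -\frac{2}{7}. Verdict (x = -\frac{2}{7}): the I4 binomial reduction applies (the 1F0 binomial series: exponent 5/8, x = -\frac{2}{7}). Exact value: \frac{11}{6} \cdot \left(\frac{9}{7}\right)^{\frac{5}{8}}.

Key step: with t_0 = \frac{11}{6}, striking the common factor k^2 + 1 reduces the term (prefactor 11/6).
Ratio: r(k) = -\frac{2}{7} * (k-\frac{5}{8}) / [(k+1)] - poly over poly, x = -\frac{2}{7} from leading terms; C = \frac{11}{6} at k = 0.
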